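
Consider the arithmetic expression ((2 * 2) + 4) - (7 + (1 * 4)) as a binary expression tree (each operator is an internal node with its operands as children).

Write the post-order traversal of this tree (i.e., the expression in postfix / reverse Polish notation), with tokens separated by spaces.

2 2 * 4 + 7 1 4 * + -

Post-order on an expression tree gives postfix notation: for each operator, emit left operand, right operand, then the operator.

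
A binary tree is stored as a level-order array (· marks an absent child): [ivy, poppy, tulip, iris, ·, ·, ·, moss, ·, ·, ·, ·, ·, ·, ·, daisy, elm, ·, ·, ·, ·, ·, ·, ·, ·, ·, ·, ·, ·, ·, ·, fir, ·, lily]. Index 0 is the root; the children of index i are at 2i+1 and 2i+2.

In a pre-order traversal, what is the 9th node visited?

Pre-order visits the node, then its left subtree, then its right subtree.
Visit ivy.
At ivy: go left to poppy.
  Visit poppy.
  At poppy: go left to iris.
    Visit iris.
    At iris: go left to moss.
      Visit moss.
      At moss: go left to daisy.
        Visit daisy.
        At daisy: go left to fir.
          fir is a leaf — visit fir.
        At daisy: no right child.
      At moss: go right to elm.
        Visit elm.
        At elm: go left to lily.
          lily is a leaf — visit lily.
        At elm: no right child.
    At iris: no right child.
  At poppy: no right child.
At ivy: go right to tulip.
  tulip is a leaf — visit tulip.
Full pre-order sequence: ivy, poppy, iris, moss, daisy, fir, elm, lily, tulip.

tulip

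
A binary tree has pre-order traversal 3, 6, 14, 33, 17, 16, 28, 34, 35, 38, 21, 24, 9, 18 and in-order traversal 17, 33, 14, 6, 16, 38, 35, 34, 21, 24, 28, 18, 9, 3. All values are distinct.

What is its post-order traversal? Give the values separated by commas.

17, 33, 14, 38, 35, 24, 21, 34, 18, 9, 28, 16, 6, 3

The first element of pre-order is the root; it splits in-order into left and right subtrees.
Root 3: left subtree has 13 nodes {17, 33, 14, 6, 16, 38, 35, 34, 21, 24, 28, 18, 9}, right has 0 { }.
  Root 6: left subtree has 3 nodes {17, 33, 14}, right has 9 {16, 38, 35, 34, 21, 24, 28, 18, 9}.
    Root 14: left subtree has 2 nodes {17, 33}, right has 0 { }.
      Root 33: left subtree has 1 node {17}, right has 0 { }.
    Root 16: left subtree has 0 nodes { }, right has 8 {38, 35, 34, 21, 24, 28, 18, 9}.
      Root 28: left subtree has 5 nodes {38, 35, 34, 21, 24}, right has 2 {18, 9}.
        Root 34: left subtree has 2 nodes {38, 35}, right has 2 {21, 24}.
          Root 35: left subtree has 1 node {38}, right has 0 { }.
          Root 21: left subtree has 0 nodes { }, right has 1 {24}.
        Root 9: left subtree has 1 node {18}, right has 0 { }.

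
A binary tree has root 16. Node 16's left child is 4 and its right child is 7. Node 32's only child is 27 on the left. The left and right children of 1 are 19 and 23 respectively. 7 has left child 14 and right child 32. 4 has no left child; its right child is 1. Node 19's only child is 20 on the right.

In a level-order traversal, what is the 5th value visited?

Level-order visits nodes level by level from the root, left to right within each level.
Level 0: 16
Level 1: 4, 7
Level 2: 1, 14, 32
Level 3: 19, 23, 27
Level 4: 20
Full level-order sequence: 16, 4, 7, 1, 14, 32, 19, 23, 27, 20.

14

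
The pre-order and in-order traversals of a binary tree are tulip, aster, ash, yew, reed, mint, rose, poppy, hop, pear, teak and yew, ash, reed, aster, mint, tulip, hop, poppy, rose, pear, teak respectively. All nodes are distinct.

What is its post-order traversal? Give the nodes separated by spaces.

yew reed ash mint aster hop poppy teak pear rose tulip

The first element of pre-order is the root; it splits in-order into left and right subtrees.
Root tulip: left subtree has 5 nodes {yew, ash, reed, aster, mint}, right has 5 {hop, poppy, rose, pear, teak}.
  Root aster: left subtree has 3 nodes {yew, ash, reed}, right has 1 {mint}.
    Root ash: left subtree has 1 node {yew}, right has 1 {reed}.
  Root rose: left subtree has 2 nodes {hop, poppy}, right has 2 {pear, teak}.
    Root poppy: left subtree has 1 node {hop}, right has 0 { }.
    Root pear: left subtree has 0 nodes { }, right has 1 {teak}.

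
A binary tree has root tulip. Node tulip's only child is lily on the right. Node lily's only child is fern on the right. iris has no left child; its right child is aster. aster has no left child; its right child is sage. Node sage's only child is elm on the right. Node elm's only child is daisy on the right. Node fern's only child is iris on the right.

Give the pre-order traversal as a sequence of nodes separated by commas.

Pre-order visits the node, then its left subtree, then its right subtree.
Visit tulip.
At tulip: no left child.
At tulip: go right to lily.
  Visit lily.
  At lily: no left child.
  At lily: go right to fern.
    Visit fern.
    At fern: no left child.
    At fern: go right to iris.
      Visit iris.
      At iris: no left child.
      At iris: go right to aster.
        Visit aster.
        At aster: no left child.
        At aster: go right to sage.
          Visit sage.
          At sage: no left child.
          At sage: go right to elm.
            Visit elm.
            At elm: no left child.
            At elm: go right to daisy.
              daisy is a leaf — visit daisy.

tulip, lily, fern, iris, aster, sage, elm, daisy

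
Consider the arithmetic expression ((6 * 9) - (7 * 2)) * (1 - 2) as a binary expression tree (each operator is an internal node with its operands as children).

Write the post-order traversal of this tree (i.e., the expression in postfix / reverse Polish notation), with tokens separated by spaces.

6 9 * 7 2 * - 1 2 - *

Post-order on an expression tree gives postfix notation: for each operator, emit left operand, right operand, then the operator.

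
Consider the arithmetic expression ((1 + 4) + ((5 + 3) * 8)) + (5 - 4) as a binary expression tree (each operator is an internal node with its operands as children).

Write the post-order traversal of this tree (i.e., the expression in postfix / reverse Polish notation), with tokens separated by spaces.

Post-order on an expression tree gives postfix notation: for each operator, emit left operand, right operand, then the operator.

1 4 + 5 3 + 8 * + 5 4 - +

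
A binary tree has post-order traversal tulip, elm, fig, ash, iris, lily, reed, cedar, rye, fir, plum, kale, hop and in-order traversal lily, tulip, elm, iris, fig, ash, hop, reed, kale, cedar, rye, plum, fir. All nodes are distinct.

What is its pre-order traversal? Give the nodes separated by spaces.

hop lily iris elm tulip ash fig kale reed plum rye cedar fir

The last element of post-order is the root; it splits in-order into left and right subtrees.
Root hop: left subtree has 6 nodes {lily, tulip, elm, iris, fig, ash}, right has 6 {reed, kale, cedar, rye, plum, fir}.
  Root lily: left subtree has 0 nodes { }, right has 5 {tulip, elm, iris, fig, ash}.
    Root iris: left subtree has 2 nodes {tulip, elm}, right has 2 {fig, ash}.
      Root elm: left subtree has 1 node {tulip}, right has 0 { }.
      Root ash: left subtree has 1 node {fig}, right has 0 { }.
  Root kale: left subtree has 1 node {reed}, right has 4 {cedar, rye, plum, fir}.
    Root plum: left subtree has 2 nodes {cedar, rye}, right has 1 {fir}.
      Root rye: left subtree has 1 node {cedar}, right has 0 { }.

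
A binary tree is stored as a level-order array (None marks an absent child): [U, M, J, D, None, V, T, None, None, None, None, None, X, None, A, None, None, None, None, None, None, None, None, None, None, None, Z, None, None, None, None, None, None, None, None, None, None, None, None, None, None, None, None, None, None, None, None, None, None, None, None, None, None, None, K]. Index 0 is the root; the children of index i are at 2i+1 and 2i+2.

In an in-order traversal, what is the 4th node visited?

In-order visits the left subtree, then the node, then the right subtree.
At U: go left to M.
  At M: go left to D.
    D is a leaf — visit D.
  Visit M.
  At M: no right child.
Visit U.
At U: go right to J.
  At J: go left to V.
    At V: no left child.
    Visit V.
    At V: go right to X.
      At X: no left child.
      Visit X.
      At X: go right to Z.
        At Z: no left child.
        Visit Z.
        At Z: go right to K.
          K is a leaf — visit K.
  Visit J.
  At J: go right to T.
    At T: no left child.
    Visit T.
    At T: go right to A.
      A is a leaf — visit A.
Full in-order sequence: D, M, U, V, X, Z, K, J, T, A.

V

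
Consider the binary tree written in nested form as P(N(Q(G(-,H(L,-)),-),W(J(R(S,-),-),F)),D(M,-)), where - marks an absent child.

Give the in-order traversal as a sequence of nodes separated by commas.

G, L, H, Q, N, S, R, J, W, F, P, M, D

In-order visits the left subtree, then the node, then the right subtree.
At P: go left to N.
  At N: go left to Q.
    At Q: go left to G.
      At G: no left child.
      Visit G.
      At G: go right to H.
        At H: go left to L.
          L is a leaf — visit L.
        Visit H.
        At H: no right child.
    Visit Q.
    At Q: no right child.
  Visit N.
  At N: go right to W.
    At W: go left to J.
      At J: go left to R.
        At R: go left to S.
          S is a leaf — visit S.
        Visit R.
        At R: no right child.
      Visit J.
      At J: no right child.
    Visit W.
    At W: go right to F.
      F is a leaf — visit F.
Visit P.
At P: go right to D.
  At D: go left to M.
    M is a leaf — visit M.
  Visit D.
  At D: no right child.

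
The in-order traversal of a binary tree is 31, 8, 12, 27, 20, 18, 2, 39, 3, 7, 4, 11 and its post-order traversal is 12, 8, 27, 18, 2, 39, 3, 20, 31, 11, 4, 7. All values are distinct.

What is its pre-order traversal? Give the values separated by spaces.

7 31 20 27 8 12 3 39 2 18 4 11

The last element of post-order is the root; it splits in-order into left and right subtrees.
Root 7: left subtree has 9 nodes {31, 8, 12, 27, 20, 18, 2, 39, 3}, right has 2 {4, 11}.
  Root 31: left subtree has 0 nodes { }, right has 8 {8, 12, 27, 20, 18, 2, 39, 3}.
    Root 20: left subtree has 3 nodes {8, 12, 27}, right has 4 {18, 2, 39, 3}.
      Root 27: left subtree has 2 nodes {8, 12}, right has 0 { }.
        Root 8: left subtree has 0 nodes { }, right has 1 {12}.
      Root 3: left subtree has 3 nodes {18, 2, 39}, right has 0 { }.
        Root 39: left subtree has 2 nodes {18, 2}, right has 0 { }.
          Root 2: left subtree has 1 node {18}, right has 0 { }.
  Root 4: left subtree has 0 nodes { }, right has 1 {11}.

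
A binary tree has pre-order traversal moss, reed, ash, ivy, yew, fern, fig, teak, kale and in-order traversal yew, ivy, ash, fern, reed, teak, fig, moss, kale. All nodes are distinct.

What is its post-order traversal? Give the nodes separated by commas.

yew, ivy, fern, ash, teak, fig, reed, kale, moss

The first element of pre-order is the root; it splits in-order into left and right subtrees.
Root moss: left subtree has 7 nodes {yew, ivy, ash, fern, reed, teak, fig}, right has 1 {kale}.
  Root reed: left subtree has 4 nodes {yew, ivy, ash, fern}, right has 2 {teak, fig}.
    Root ash: left subtree has 2 nodes {yew, ivy}, right has 1 {fern}.
      Root ivy: left subtree has 1 node {yew}, right has 0 { }.
    Root fig: left subtree has 1 node {teak}, right has 0 { }.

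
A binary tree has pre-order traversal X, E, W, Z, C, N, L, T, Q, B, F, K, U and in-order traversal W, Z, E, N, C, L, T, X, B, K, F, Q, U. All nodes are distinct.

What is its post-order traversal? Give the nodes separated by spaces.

The first element of pre-order is the root; it splits in-order into left and right subtrees.
Root X: left subtree has 7 nodes {W, Z, E, N, C, L, T}, right has 5 {B, K, F, Q, U}.
  Root E: left subtree has 2 nodes {W, Z}, right has 4 {N, C, L, T}.
    Root W: left subtree has 0 nodes { }, right has 1 {Z}.
    Root C: left subtree has 1 node {N}, right has 2 {L, T}.
      Root L: left subtree has 0 nodes { }, right has 1 {T}.
  Root Q: left subtree has 3 nodes {B, K, F}, right has 1 {U}.
    Root B: left subtree has 0 nodes { }, right has 2 {K, F}.
      Root F: left subtree has 1 node {K}, right has 0 { }.

Z W N T L C E K F B U Q X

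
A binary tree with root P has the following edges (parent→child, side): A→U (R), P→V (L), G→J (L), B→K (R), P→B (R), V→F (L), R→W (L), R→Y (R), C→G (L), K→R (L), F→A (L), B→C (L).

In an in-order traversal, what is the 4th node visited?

V

In-order visits the left subtree, then the node, then the right subtree.
At P: go left to V.
  At V: go left to F.
    At F: go left to A.
      At A: no left child.
      Visit A.
      At A: go right to U.
        U is a leaf — visit U.
    Visit F.
    At F: no right child.
  Visit V.
  At V: no right child.
Visit P.
At P: go right to B.
  At B: go left to C.
    At C: go left to G.
      At G: go left to J.
        J is a leaf — visit J.
      Visit G.
      At G: no right child.
    Visit C.
    At C: no right child.
  Visit B.
  At B: go right to K.
    At K: go left to R.
      At R: go left to W.
        W is a leaf — visit W.
      Visit R.
      At R: go right to Y.
        Y is a leaf — visit Y.
    Visit K.
    At K: no right child.
Full in-order sequence: A, U, F, V, P, J, G, C, B, W, R, Y, K.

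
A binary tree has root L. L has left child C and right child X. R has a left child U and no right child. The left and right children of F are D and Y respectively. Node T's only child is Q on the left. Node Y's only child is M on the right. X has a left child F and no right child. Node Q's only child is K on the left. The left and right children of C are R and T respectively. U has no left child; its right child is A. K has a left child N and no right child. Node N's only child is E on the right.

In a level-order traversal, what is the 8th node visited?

Q

Level-order visits nodes level by level from the root, left to right within each level.
Level 0: L
Level 1: C, X
Level 2: R, T, F
Level 3: U, Q, D, Y
Level 4: A, K, M
Level 5: N
Level 6: E
Full level-order sequence: L, C, X, R, T, F, U, Q, D, Y, A, K, M, N, E.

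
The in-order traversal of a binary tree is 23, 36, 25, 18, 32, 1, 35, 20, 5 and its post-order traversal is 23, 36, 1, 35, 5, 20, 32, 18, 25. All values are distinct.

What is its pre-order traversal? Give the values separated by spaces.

25 36 23 18 32 20 35 1 5

The last element of post-order is the root; it splits in-order into left and right subtrees.
Root 25: left subtree has 2 nodes {23, 36}, right has 6 {18, 32, 1, 35, 20, 5}.
  Root 36: left subtree has 1 node {23}, right has 0 { }.
  Root 18: left subtree has 0 nodes { }, right has 5 {32, 1, 35, 20, 5}.
    Root 32: left subtree has 0 nodes { }, right has 4 {1, 35, 20, 5}.
      Root 20: left subtree has 2 nodes {1, 35}, right has 1 {5}.
        Root 35: left subtree has 1 node {1}, right has 0 { }.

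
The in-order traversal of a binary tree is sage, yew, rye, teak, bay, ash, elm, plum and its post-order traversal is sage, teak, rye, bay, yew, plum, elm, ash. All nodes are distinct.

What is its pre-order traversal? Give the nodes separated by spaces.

The last element of post-order is the root; it splits in-order into left and right subtrees.
Root ash: left subtree has 5 nodes {sage, yew, rye, teak, bay}, right has 2 {elm, plum}.
  Root yew: left subtree has 1 node {sage}, right has 3 {rye, teak, bay}.
    Root bay: left subtree has 2 nodes {rye, teak}, right has 0 { }.
      Root rye: left subtree has 0 nodes { }, right has 1 {teak}.
  Root elm: left subtree has 0 nodes { }, right has 1 {plum}.

ash yew sage bay rye teak elm plum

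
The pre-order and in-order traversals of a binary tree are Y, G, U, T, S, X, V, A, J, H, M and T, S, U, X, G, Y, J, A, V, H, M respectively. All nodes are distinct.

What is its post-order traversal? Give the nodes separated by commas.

The first element of pre-order is the root; it splits in-order into left and right subtrees.
Root Y: left subtree has 5 nodes {T, S, U, X, G}, right has 5 {J, A, V, H, M}.
  Root G: left subtree has 4 nodes {T, S, U, X}, right has 0 { }.
    Root U: left subtree has 2 nodes {T, S}, right has 1 {X}.
      Root T: left subtree has 0 nodes { }, right has 1 {S}.
  Root V: left subtree has 2 nodes {J, A}, right has 2 {H, M}.
    Root A: left subtree has 1 node {J}, right has 0 { }.
    Root H: left subtree has 0 nodes { }, right has 1 {M}.

S, T, X, U, G, J, A, M, H, V, Y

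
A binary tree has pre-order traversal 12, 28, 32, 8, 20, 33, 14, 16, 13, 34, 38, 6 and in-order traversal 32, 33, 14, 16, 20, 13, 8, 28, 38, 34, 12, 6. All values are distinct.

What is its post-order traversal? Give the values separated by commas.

The first element of pre-order is the root; it splits in-order into left and right subtrees.
Root 12: left subtree has 10 nodes {32, 33, 14, 16, 20, 13, 8, 28, 38, 34}, right has 1 {6}.
  Root 28: left subtree has 7 nodes {32, 33, 14, 16, 20, 13, 8}, right has 2 {38, 34}.
    Root 32: left subtree has 0 nodes { }, right has 6 {33, 14, 16, 20, 13, 8}.
      Root 8: left subtree has 5 nodes {33, 14, 16, 20, 13}, right has 0 { }.
        Root 20: left subtree has 3 nodes {33, 14, 16}, right has 1 {13}.
          Root 33: left subtree has 0 nodes { }, right has 2 {14, 16}.
            Root 14: left subtree has 0 nodes { }, right has 1 {16}.
    Root 34: left subtree has 1 node {38}, right has 0 { }.

16, 14, 33, 13, 20, 8, 32, 38, 34, 28, 6, 12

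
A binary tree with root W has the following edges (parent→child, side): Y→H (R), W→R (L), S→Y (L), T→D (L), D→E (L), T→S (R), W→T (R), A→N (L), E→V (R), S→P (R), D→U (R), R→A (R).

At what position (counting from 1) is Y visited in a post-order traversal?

Post-order visits the left subtree, then the right subtree, then the node.
At W: go left to R.
  At R: no left child.
  At R: go right to A.
    At A: go left to N.
      N is a leaf — visit N.
    At A: no right child.
    Visit A.
  Visit R.
At W: go right to T.
  At T: go left to D.
    At D: go left to E.
      At E: no left child.
      At E: go right to V.
        V is a leaf — visit V.
      Visit E.
    At D: go right to U.
      U is a leaf — visit U.
    Visit D.
  At T: go right to S.
    At S: go left to Y.
      At Y: no left child.
      At Y: go right to H.
        H is a leaf — visit H.
      Visit Y.
    At S: go right to P.
      P is a leaf — visit P.
    Visit S.
  Visit T.
Visit W.
Full post-order sequence: N, A, R, V, E, U, D, H, Y, P, S, T, W.

9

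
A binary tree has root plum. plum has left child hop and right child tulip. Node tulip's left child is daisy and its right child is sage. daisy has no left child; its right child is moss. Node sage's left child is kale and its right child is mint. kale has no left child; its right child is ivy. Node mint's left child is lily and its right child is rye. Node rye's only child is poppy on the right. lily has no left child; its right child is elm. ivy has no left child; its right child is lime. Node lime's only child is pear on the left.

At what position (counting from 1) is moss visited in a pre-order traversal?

5

Pre-order visits the node, then its left subtree, then its right subtree.
Visit plum.
At plum: go left to hop.
  hop is a leaf — visit hop.
At plum: go right to tulip.
  Visit tulip.
  At tulip: go left to daisy.
    Visit daisy.
    At daisy: no left child.
    At daisy: go right to moss.
      moss is a leaf — visit moss.
  At tulip: go right to sage.
    Visit sage.
    At sage: go left to kale.
      Visit kale.
      At kale: no left child.
      At kale: go right to ivy.
        Visit ivy.
        At ivy: no left child.
        At ivy: go right to lime.
          Visit lime.
          At lime: go left to pear.
            pear is a leaf — visit pear.
          At lime: no right child.
    At sage: go right to mint.
      Visit mint.
      At mint: go left to lily.
        Visit lily.
        At lily: no left child.
        At lily: go right to elm.
          elm is a leaf — visit elm.
      At mint: go right to rye.
        Visit rye.
        At rye: no left child.
        At rye: go right to poppy.
          poppy is a leaf — visit poppy.
Full pre-order sequence: plum, hop, tulip, daisy, moss, sage, kale, ivy, lime, pear, mint, lily, elm, rye, poppy.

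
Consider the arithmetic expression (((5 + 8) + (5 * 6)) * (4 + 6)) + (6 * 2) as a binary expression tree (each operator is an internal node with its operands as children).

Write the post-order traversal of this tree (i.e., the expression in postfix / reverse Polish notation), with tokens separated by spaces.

Post-order on an expression tree gives postfix notation: for each operator, emit left operand, right operand, then the operator.

5 8 + 5 6 * + 4 6 + * 6 2 * +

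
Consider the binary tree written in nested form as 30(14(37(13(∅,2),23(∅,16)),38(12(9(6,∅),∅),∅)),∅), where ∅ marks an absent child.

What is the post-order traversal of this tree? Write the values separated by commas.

2, 13, 16, 23, 37, 6, 9, 12, 38, 14, 30

Post-order visits the left subtree, then the right subtree, then the node.
At 30: go left to 14.
  At 14: go left to 37.
    At 37: go left to 13.
      At 13: no left child.
      At 13: go right to 2.
        2 is a leaf — visit 2.
      Visit 13.
    At 37: go right to 23.
      At 23: no left child.
      At 23: go right to 16.
        16 is a leaf — visit 16.
      Visit 23.
    Visit 37.
  At 14: go right to 38.
    At 38: go left to 12.
      At 12: go left to 9.
        At 9: go left to 6.
          6 is a leaf — visit 6.
        At 9: no right child.
        Visit 9.
      At 12: no right child.
      Visit 12.
    At 38: no right child.
    Visit 38.
  Visit 14.
At 30: no right child.
Visit 30.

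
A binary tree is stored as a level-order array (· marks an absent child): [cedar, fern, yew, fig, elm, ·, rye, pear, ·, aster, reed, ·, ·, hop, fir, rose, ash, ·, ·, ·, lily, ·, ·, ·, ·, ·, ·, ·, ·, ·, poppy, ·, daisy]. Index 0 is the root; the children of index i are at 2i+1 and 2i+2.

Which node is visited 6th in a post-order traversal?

lily

Post-order visits the left subtree, then the right subtree, then the node.
At cedar: go left to fern.
  At fern: go left to fig.
    At fig: go left to pear.
      At pear: go left to rose.
        At rose: no left child.
        At rose: go right to daisy.
          daisy is a leaf — visit daisy.
        Visit rose.
      At pear: go right to ash.
        ash is a leaf — visit ash.
      Visit pear.
    At fig: no right child.
    Visit fig.
  At fern: go right to elm.
    At elm: go left to aster.
      At aster: no left child.
      At aster: go right to lily.
        lily is a leaf — visit lily.
      Visit aster.
    At elm: go right to reed.
      reed is a leaf — visit reed.
    Visit elm.
  Visit fern.
At cedar: go right to yew.
  At yew: no left child.
  At yew: go right to rye.
    At rye: go left to hop.
      hop is a leaf — visit hop.
    At rye: go right to fir.
      At fir: no left child.
      At fir: go right to poppy.
        poppy is a leaf — visit poppy.
      Visit fir.
    Visit rye.
  Visit yew.
Visit cedar.
Full post-order sequence: daisy, rose, ash, pear, fig, lily, aster, reed, elm, fern, hop, poppy, fir, rye, yew, cedar.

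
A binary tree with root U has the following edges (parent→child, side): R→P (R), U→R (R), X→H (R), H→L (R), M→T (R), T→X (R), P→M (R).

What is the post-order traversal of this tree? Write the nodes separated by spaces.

Post-order visits the left subtree, then the right subtree, then the node.
At U: no left child.
At U: go right to R.
  At R: no left child.
  At R: go right to P.
    At P: no left child.
    At P: go right to M.
      At M: no left child.
      At M: go right to T.
        At T: no left child.
        At T: go right to X.
          At X: no left child.
          At X: go right to H.
            At H: no left child.
            At H: go right to L.
              L is a leaf — visit L.
            Visit H.
          Visit X.
        Visit T.
      Visit M.
    Visit P.
  Visit R.
Visit U.

L H X T M P R U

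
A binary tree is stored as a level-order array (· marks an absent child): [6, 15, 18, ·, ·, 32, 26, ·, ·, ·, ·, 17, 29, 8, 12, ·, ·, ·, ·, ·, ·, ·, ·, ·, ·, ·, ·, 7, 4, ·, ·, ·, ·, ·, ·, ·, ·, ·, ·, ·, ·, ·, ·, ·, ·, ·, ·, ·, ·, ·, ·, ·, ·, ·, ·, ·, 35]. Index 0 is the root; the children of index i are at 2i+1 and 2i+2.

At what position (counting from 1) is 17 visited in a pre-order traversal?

5

Pre-order visits the node, then its left subtree, then its right subtree.
Visit 6.
At 6: go left to 15.
  15 is a leaf — visit 15.
At 6: go right to 18.
  Visit 18.
  At 18: go left to 32.
    Visit 32.
    At 32: go left to 17.
      17 is a leaf — visit 17.
    At 32: go right to 29.
      29 is a leaf — visit 29.
  At 18: go right to 26.
    Visit 26.
    At 26: go left to 8.
      Visit 8.
      At 8: go left to 7.
        Visit 7.
        At 7: no left child.
        At 7: go right to 35.
          35 is a leaf — visit 35.
      At 8: go right to 4.
        4 is a leaf — visit 4.
    At 26: go right to 12.
      12 is a leaf — visit 12.
Full pre-order sequence: 6, 15, 18, 32, 17, 29, 26, 8, 7, 35, 4, 12.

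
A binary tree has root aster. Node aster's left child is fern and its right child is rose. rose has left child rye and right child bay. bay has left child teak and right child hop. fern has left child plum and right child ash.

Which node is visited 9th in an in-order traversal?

hop

In-order visits the left subtree, then the node, then the right subtree.
At aster: go left to fern.
  At fern: go left to plum.
    plum is a leaf — visit plum.
  Visit fern.
  At fern: go right to ash.
    ash is a leaf — visit ash.
Visit aster.
At aster: go right to rose.
  At rose: go left to rye.
    rye is a leaf — visit rye.
  Visit rose.
  At rose: go right to bay.
    At bay: go left to teak.
      teak is a leaf — visit teak.
    Visit bay.
    At bay: go right to hop.
      hop is a leaf — visit hop.
Full in-order sequence: plum, fern, ash, aster, rye, rose, teak, bay, hop.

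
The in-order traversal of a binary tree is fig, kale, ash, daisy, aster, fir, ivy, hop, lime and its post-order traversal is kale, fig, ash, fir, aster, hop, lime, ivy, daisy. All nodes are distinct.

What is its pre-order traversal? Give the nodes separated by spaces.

daisy ash fig kale ivy aster fir lime hop

The last element of post-order is the root; it splits in-order into left and right subtrees.
Root daisy: left subtree has 3 nodes {fig, kale, ash}, right has 5 {aster, fir, ivy, hop, lime}.
  Root ash: left subtree has 2 nodes {fig, kale}, right has 0 { }.
    Root fig: left subtree has 0 nodes { }, right has 1 {kale}.
  Root ivy: left subtree has 2 nodes {aster, fir}, right has 2 {hop, lime}.
    Root aster: left subtree has 0 nodes { }, right has 1 {fir}.
    Root lime: left subtree has 1 node {hop}, right has 0 { }.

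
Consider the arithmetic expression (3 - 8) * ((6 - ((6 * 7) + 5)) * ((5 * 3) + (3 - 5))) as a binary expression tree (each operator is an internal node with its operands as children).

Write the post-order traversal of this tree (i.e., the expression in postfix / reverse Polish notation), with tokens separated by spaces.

3 8 - 6 6 7 * 5 + - 5 3 * 3 5 - + * *

Post-order on an expression tree gives postfix notation: for each operator, emit left operand, right operand, then the operator.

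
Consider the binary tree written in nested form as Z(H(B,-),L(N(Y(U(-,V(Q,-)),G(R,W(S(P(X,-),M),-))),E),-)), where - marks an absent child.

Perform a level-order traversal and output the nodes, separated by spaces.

Level-order visits nodes level by level from the root, left to right within each level.
Level 0: Z
Level 1: H, L
Level 2: B, N
Level 3: Y, E
Level 4: U, G
Level 5: V, R, W
Level 6: Q, S
Level 7: P, M
Level 8: X

Z H L B N Y E U G V R W Q S P M X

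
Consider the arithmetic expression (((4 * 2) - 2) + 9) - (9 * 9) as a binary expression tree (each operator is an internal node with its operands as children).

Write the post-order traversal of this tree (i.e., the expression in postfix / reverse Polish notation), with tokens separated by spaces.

Post-order on an expression tree gives postfix notation: for each operator, emit left operand, right operand, then the operator.

4 2 * 2 - 9 + 9 9 * -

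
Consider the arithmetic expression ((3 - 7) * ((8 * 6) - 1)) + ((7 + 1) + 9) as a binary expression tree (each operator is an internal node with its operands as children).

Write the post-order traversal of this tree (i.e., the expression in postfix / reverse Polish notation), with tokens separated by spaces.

Post-order on an expression tree gives postfix notation: for each operator, emit left operand, right operand, then the operator.

3 7 - 8 6 * 1 - * 7 1 + 9 + +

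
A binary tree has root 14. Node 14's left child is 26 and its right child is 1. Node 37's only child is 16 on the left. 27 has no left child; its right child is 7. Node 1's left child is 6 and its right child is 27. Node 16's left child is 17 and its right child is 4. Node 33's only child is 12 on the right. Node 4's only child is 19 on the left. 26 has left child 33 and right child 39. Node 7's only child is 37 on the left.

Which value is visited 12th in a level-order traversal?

Level-order visits nodes level by level from the root, left to right within each level.
Level 0: 14
Level 1: 26, 1
Level 2: 33, 39, 6, 27
Level 3: 12, 7
Level 4: 37
Level 5: 16
Level 6: 17, 4
Level 7: 19
Full level-order sequence: 14, 26, 1, 33, 39, 6, 27, 12, 7, 37, 16, 17, 4, 19.

17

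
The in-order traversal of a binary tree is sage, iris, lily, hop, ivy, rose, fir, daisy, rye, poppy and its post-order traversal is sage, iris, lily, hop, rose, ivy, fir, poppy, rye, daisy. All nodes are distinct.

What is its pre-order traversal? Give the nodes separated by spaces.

The last element of post-order is the root; it splits in-order into left and right subtrees.
Root daisy: left subtree has 7 nodes {sage, iris, lily, hop, ivy, rose, fir}, right has 2 {rye, poppy}.
  Root fir: left subtree has 6 nodes {sage, iris, lily, hop, ivy, rose}, right has 0 { }.
    Root ivy: left subtree has 4 nodes {sage, iris, lily, hop}, right has 1 {rose}.
      Root hop: left subtree has 3 nodes {sage, iris, lily}, right has 0 { }.
        Root lily: left subtree has 2 nodes {sage, iris}, right has 0 { }.
          Root iris: left subtree has 1 node {sage}, right has 0 { }.
  Root rye: left subtree has 0 nodes { }, right has 1 {poppy}.

daisy fir ivy hop lily iris sage rose rye poppy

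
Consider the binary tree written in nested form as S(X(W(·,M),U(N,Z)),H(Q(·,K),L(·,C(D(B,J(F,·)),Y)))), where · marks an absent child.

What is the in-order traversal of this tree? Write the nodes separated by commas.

In-order visits the left subtree, then the node, then the right subtree.
At S: go left to X.
  At X: go left to W.
    At W: no left child.
    Visit W.
    At W: go right to M.
      M is a leaf — visit M.
  Visit X.
  At X: go right to U.
    At U: go left to N.
      N is a leaf — visit N.
    Visit U.
    At U: go right to Z.
      Z is a leaf — visit Z.
Visit S.
At S: go right to H.
  At H: go left to Q.
    At Q: no left child.
    Visit Q.
    At Q: go right to K.
      K is a leaf — visit K.
  Visit H.
  At H: go right to L.
    At L: no left child.
    Visit L.
    At L: go right to C.
      At C: go left to D.
        At D: go left to B.
          B is a leaf — visit B.
        Visit D.
        At D: go right to J.
          At J: go left to F.
            F is a leaf — visit F.
          Visit J.
          At J: no right child.
      Visit C.
      At C: go right to Y.
        Y is a leaf — visit Y.

W, M, X, N, U, Z, S, Q, K, H, L, B, D, F, J, C, Y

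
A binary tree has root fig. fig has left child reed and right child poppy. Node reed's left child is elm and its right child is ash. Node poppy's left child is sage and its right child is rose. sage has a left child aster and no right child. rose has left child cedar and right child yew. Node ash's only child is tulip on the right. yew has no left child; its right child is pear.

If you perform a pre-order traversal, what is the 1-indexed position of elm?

Pre-order visits the node, then its left subtree, then its right subtree.
Visit fig.
At fig: go left to reed.
  Visit reed.
  At reed: go left to elm.
    elm is a leaf — visit elm.
  At reed: go right to ash.
    Visit ash.
    At ash: no left child.
    At ash: go right to tulip.
      tulip is a leaf — visit tulip.
At fig: go right to poppy.
  Visit poppy.
  At poppy: go left to sage.
    Visit sage.
    At sage: go left to aster.
      aster is a leaf — visit aster.
    At sage: no right child.
  At poppy: go right to rose.
    Visit rose.
    At rose: go left to cedar.
      cedar is a leaf — visit cedar.
    At rose: go right to yew.
      Visit yew.
      At yew: no left child.
      At yew: go right to pear.
        pear is a leaf — visit pear.
Full pre-order sequence: fig, reed, elm, ash, tulip, poppy, sage, aster, rose, cedar, yew, pear.

3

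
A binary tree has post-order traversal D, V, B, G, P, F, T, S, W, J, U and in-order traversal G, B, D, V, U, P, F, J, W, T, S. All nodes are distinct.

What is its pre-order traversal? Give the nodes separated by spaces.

U G B V D J F P W S T

The last element of post-order is the root; it splits in-order into left and right subtrees.
Root U: left subtree has 4 nodes {G, B, D, V}, right has 6 {P, F, J, W, T, S}.
  Root G: left subtree has 0 nodes { }, right has 3 {B, D, V}.
    Root B: left subtree has 0 nodes { }, right has 2 {D, V}.
      Root V: left subtree has 1 node {D}, right has 0 { }.
  Root J: left subtree has 2 nodes {P, F}, right has 3 {W, T, S}.
    Root F: left subtree has 1 node {P}, right has 0 { }.
    Root W: left subtree has 0 nodes { }, right has 2 {T, S}.
      Root S: left subtree has 1 node {T}, right has 0 { }.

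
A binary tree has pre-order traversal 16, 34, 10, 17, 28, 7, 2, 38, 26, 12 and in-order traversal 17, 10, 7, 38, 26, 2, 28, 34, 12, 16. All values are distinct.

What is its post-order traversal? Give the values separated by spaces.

17 26 38 2 7 28 10 12 34 16

The first element of pre-order is the root; it splits in-order into left and right subtrees.
Root 16: left subtree has 9 nodes {17, 10, 7, 38, 26, 2, 28, 34, 12}, right has 0 { }.
  Root 34: left subtree has 7 nodes {17, 10, 7, 38, 26, 2, 28}, right has 1 {12}.
    Root 10: left subtree has 1 node {17}, right has 5 {7, 38, 26, 2, 28}.
      Root 28: left subtree has 4 nodes {7, 38, 26, 2}, right has 0 { }.
        Root 7: left subtree has 0 nodes { }, right has 3 {38, 26, 2}.
          Root 2: left subtree has 2 nodes {38, 26}, right has 0 { }.
            Root 38: left subtree has 0 nodes { }, right has 1 {26}.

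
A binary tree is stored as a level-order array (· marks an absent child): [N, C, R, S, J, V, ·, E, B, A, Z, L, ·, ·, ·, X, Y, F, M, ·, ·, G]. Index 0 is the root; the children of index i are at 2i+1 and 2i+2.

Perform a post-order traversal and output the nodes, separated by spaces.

Post-order visits the left subtree, then the right subtree, then the node.
At N: go left to C.
  At C: go left to S.
    At S: go left to E.
      At E: go left to X.
        X is a leaf — visit X.
      At E: go right to Y.
        Y is a leaf — visit Y.
      Visit E.
    At S: go right to B.
      At B: go left to F.
        F is a leaf — visit F.
      At B: go right to M.
        M is a leaf — visit M.
      Visit B.
    Visit S.
  At C: go right to J.
    At J: go left to A.
      A is a leaf — visit A.
    At J: go right to Z.
      At Z: go left to G.
        G is a leaf — visit G.
      At Z: no right child.
      Visit Z.
    Visit J.
  Visit C.
At N: go right to R.
  At R: go left to V.
    At V: go left to L.
      L is a leaf — visit L.
    At V: no right child.
    Visit V.
  At R: no right child.
  Visit R.
Visit N.

X Y E F M B S A G Z J C L V R N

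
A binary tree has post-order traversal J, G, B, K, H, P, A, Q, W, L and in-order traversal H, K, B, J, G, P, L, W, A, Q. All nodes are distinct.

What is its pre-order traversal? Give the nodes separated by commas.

The last element of post-order is the root; it splits in-order into left and right subtrees.
Root L: left subtree has 6 nodes {H, K, B, J, G, P}, right has 3 {W, A, Q}.
  Root P: left subtree has 5 nodes {H, K, B, J, G}, right has 0 { }.
    Root H: left subtree has 0 nodes { }, right has 4 {K, B, J, G}.
      Root K: left subtree has 0 nodes { }, right has 3 {B, J, G}.
        Root B: left subtree has 0 nodes { }, right has 2 {J, G}.
          Root G: left subtree has 1 node {J}, right has 0 { }.
  Root W: left subtree has 0 nodes { }, right has 2 {A, Q}.
    Root Q: left subtree has 1 node {A}, right has 0 { }.

L, P, H, K, B, G, J, W, Q, A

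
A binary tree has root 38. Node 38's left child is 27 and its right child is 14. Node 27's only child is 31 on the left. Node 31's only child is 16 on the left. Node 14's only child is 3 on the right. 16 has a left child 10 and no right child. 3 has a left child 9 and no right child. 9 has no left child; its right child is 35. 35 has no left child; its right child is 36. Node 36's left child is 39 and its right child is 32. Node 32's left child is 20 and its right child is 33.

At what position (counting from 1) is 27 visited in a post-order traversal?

4

Post-order visits the left subtree, then the right subtree, then the node.
At 38: go left to 27.
  At 27: go left to 31.
    At 31: go left to 16.
      At 16: go left to 10.
        10 is a leaf — visit 10.
      At 16: no right child.
      Visit 16.
    At 31: no right child.
    Visit 31.
  At 27: no right child.
  Visit 27.
At 38: go right to 14.
  At 14: no left child.
  At 14: go right to 3.
    At 3: go left to 9.
      At 9: no left child.
      At 9: go right to 35.
        At 35: no left child.
        At 35: go right to 36.
          At 36: go left to 39.
            39 is a leaf — visit 39.
          At 36: go right to 32.
            At 32: go left to 20.
              20 is a leaf — visit 20.
            At 32: go right to 33.
              33 is a leaf — visit 33.
            Visit 32.
          Visit 36.
        Visit 35.
      Visit 9.
    At 3: no right child.
    Visit 3.
  Visit 14.
Visit 38.
Full post-order sequence: 10, 16, 31, 27, 39, 20, 33, 32, 36, 35, 9, 3, 14, 38.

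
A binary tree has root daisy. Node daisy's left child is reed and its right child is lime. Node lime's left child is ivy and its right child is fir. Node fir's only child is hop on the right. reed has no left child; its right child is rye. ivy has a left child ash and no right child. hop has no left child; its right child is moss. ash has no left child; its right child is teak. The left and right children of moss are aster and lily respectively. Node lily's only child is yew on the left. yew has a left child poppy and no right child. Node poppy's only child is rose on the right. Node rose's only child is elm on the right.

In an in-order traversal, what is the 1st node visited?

reed

In-order visits the left subtree, then the node, then the right subtree.
At daisy: go left to reed.
  At reed: no left child.
  Visit reed.
  At reed: go right to rye.
    rye is a leaf — visit rye.
Visit daisy.
At daisy: go right to lime.
  At lime: go left to ivy.
    At ivy: go left to ash.
      At ash: no left child.
      Visit ash.
      At ash: go right to teak.
        teak is a leaf — visit teak.
    Visit ivy.
    At ivy: no right child.
  Visit lime.
  At lime: go right to fir.
    At fir: no left child.
    Visit fir.
    At fir: go right to hop.
      At hop: no left child.
      Visit hop.
      At hop: go right to moss.
        At moss: go left to aster.
          aster is a leaf — visit aster.
        Visit moss.
        At moss: go right to lily.
          At lily: go left to yew.
            At yew: go left to poppy.
              At poppy: no left child.
              Visit poppy.
              At poppy: go right to rose.
                At rose: no left child.
                Visit rose.
                At rose: go right to elm.
                  elm is a leaf — visit elm.
            Visit yew.
            At yew: no right child.
          Visit lily.
          At lily: no right child.
Full in-order sequence: reed, rye, daisy, ash, teak, ivy, lime, fir, hop, aster, moss, poppy, rose, elm, yew, lily.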